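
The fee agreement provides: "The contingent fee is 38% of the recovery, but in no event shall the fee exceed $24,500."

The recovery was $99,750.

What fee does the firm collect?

$24,500.00

38% of $99,750 = $37,905.00
That exceeds the $24,500 cap, so the fee is capped at $24,500.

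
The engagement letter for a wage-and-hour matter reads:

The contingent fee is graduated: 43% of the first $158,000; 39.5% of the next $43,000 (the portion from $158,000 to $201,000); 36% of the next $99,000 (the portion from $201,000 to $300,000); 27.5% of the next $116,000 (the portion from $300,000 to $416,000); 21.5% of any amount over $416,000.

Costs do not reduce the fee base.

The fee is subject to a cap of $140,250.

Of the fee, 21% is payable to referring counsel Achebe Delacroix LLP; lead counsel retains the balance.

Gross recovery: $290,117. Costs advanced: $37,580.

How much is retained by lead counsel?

Fee base is the gross recovery, $290,117; costs are reimbursed separately.
First $158,000 at 43% = $67,940.00
Next $43,000 at 39.5% = $16,985.00
Remaining $89,117 at 36% = $32,082.12
Fee: $67,940.00 + $16,985.00 + $32,082.12 = $117,007.12
$117,007.12 is under the $140,250 cap.
Referral share: 21% of $117,007.12 = $24,571.50; lead counsel retains $117,007.12 − $24,571.50 = $92,435.62.

$92,435.62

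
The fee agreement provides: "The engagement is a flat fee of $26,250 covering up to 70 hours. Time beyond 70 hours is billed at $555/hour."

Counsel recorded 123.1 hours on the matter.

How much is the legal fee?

Flat fee: $26,250.00
Excess hours: 123.1 − 70 = 53.1
Overrun: 53.1 × $555 = $29,470.50
Total: $26,250.00 + $29,470.50 = $55,720.50

$55,720.50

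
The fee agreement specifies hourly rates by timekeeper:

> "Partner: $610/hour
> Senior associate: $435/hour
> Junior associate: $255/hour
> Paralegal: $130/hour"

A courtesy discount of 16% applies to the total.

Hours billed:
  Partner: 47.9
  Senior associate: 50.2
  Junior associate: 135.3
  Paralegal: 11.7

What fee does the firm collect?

Partner: 47.9 × $610 = $29,219.00
Senior associate: 50.2 × $435 = $21,837.00
Junior associate: 135.3 × $255 = $34,501.50
Paralegal: 11.7 × $130 = $1,521.00
Subtotal: $87,078.50
Less 16% discount: −$13,932.56
Total: $87,078.50 − $13,932.56 = $73,145.94

$73,145.94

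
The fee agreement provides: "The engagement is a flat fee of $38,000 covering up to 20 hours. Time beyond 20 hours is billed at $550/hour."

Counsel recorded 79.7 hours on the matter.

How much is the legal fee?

$70,835.00

Flat fee: $38,000.00
Excess hours: 79.7 − 20 = 59.7
Overrun: 59.7 × $550 = $32,835.00
Total: $38,000.00 + $32,835.00 = $70,835.00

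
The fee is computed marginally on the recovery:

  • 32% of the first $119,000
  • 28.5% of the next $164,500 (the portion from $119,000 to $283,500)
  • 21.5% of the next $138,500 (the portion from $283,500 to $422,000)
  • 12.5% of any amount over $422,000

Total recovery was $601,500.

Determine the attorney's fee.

$137,177.50

First $119,000 at 32% = $38,080.00
Next $164,500 at 28.5% = $46,882.50
Next $138,500 at 21.5% = $29,777.50
Remaining $179,500 at 12.5% = $22,437.50
Fee: $38,080.00 + $46,882.50 + $29,777.50 + $22,437.50 = $137,177.50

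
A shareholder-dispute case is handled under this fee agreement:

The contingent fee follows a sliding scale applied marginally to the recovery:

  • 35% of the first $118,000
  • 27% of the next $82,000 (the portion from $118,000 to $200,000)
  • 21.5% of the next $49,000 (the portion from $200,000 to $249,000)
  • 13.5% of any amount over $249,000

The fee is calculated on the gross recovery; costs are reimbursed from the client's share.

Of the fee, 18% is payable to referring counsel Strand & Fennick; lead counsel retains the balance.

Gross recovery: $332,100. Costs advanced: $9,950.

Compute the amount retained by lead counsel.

Fee base is the gross recovery, $332,100; costs are reimbursed separately.
First $118,000 at 35% = $41,300.00
Next $82,000 at 27% = $22,140.00
Next $49,000 at 21.5% = $10,535.00
Remaining $83,100 at 13.5% = $11,218.50
Fee: $41,300.00 + $22,140.00 + $10,535.00 + $11,218.50 = $85,193.50
Referral share: 18% of $85,193.50 = $15,334.83; lead counsel retains $85,193.50 − $15,334.83 = $69,858.67.

$69,858.67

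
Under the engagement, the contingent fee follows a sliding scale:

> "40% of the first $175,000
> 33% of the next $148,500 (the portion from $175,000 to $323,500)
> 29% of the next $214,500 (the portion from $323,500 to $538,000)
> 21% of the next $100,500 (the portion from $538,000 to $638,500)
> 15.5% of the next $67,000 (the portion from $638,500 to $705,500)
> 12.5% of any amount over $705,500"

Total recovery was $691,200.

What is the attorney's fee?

$210,483.50

First $175,000 at 40% = $70,000.00
Next $148,500 at 33% = $49,005.00
Next $214,500 at 29% = $62,205.00
Next $100,500 at 21% = $21,105.00
Remaining $52,700 at 15.5% = $8,168.50
Fee: $70,000.00 + $49,005.00 + $62,205.00 + $21,105.00 + $8,168.50 = $210,483.50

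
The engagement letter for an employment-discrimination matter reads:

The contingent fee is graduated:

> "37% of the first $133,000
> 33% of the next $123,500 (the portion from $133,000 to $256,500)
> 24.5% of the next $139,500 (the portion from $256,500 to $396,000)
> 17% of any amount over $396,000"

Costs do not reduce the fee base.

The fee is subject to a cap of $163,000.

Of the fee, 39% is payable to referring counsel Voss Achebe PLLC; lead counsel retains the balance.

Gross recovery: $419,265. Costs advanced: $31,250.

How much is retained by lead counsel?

Fee base is the gross recovery, $419,265; costs are reimbursed separately.
First $133,000 at 37% = $49,210.00
Next $123,500 at 33% = $40,755.00
Next $139,500 at 24.5% = $34,177.50
Remaining $23,265 at 17% = $3,955.05
Fee: $49,210.00 + $40,755.00 + $34,177.50 + $3,955.05 = $128,097.55
$128,097.55 is under the $163,000 cap.
Referral share: 39% of $128,097.55 = $49,958.04; lead counsel retains $128,097.55 − $49,958.04 = $78,139.51.

$78,139.51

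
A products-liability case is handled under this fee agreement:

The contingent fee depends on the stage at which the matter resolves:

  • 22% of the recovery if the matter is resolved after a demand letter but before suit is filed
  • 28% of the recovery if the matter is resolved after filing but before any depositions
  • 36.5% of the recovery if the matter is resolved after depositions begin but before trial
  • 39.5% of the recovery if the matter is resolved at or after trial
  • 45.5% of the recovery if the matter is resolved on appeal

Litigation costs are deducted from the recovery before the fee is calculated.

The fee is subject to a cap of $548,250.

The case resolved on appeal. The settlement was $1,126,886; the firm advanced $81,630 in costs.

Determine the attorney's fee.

Fee base (net of costs): $1,126,886 − $81,630 = $1,045,256
The matter resolved on appeal, so the 45.5% rate applies.
$1,045,256 × 45.5% = $475,591.48
$475,591.48 is under the $548,250 cap.

$475,591.48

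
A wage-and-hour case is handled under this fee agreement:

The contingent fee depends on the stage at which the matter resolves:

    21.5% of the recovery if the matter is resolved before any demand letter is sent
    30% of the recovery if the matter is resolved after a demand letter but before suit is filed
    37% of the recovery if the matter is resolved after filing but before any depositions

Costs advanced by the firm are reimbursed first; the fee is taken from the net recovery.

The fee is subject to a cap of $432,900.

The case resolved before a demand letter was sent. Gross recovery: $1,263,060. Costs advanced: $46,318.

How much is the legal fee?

$261,599.53

Fee base (net of costs): $1,263,060 − $46,318 = $1,216,742
The matter resolved before a demand letter was sent, so the 21.5% rate applies.
$1,216,742 × 21.5% = $261,599.53
$261,599.53 is under the $432,900 cap.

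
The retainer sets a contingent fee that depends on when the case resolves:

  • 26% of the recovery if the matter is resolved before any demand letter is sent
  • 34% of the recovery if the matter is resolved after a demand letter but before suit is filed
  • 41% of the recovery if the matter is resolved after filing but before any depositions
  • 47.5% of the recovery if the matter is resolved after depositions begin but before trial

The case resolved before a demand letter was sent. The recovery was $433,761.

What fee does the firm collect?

$112,777.86

The matter resolved before a demand letter was sent, so the 26% rate applies.
$433,761 × 26% = $112,777.86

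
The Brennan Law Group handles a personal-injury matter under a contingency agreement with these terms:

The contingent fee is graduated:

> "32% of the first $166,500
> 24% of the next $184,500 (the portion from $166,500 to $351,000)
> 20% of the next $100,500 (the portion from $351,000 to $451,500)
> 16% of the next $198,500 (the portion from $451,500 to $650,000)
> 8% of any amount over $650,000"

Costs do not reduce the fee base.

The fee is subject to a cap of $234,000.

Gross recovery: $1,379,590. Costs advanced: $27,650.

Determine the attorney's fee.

Fee base is the gross recovery, $1,379,590; costs are reimbursed separately.
First $166,500 at 32% = $53,280.00
Next $184,500 at 24% = $44,280.00
Next $100,500 at 20% = $20,100.00
Next $198,500 at 16% = $31,760.00
Remaining $729,590 at 8% = $58,367.20
Fee: $53,280.00 + $44,280.00 + $20,100.00 + $31,760.00 + $58,367.20 = $207,787.20
$207,787.20 is under the $234,000 cap.

$207,787.20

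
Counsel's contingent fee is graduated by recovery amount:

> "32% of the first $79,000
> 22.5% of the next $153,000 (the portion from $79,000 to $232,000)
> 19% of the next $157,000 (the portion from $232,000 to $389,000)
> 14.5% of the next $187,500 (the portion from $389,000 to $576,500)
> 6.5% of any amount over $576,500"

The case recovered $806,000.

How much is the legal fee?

$131,640.00

First $79,000 at 32% = $25,280.00
Next $153,000 at 22.5% = $34,425.00
Next $157,000 at 19% = $29,830.00
Next $187,500 at 14.5% = $27,187.50
Remaining $229,500 at 6.5% = $14,917.50
Fee: $25,280.00 + $34,425.00 + $29,830.00 + $27,187.50 + $14,917.50 = $131,640.00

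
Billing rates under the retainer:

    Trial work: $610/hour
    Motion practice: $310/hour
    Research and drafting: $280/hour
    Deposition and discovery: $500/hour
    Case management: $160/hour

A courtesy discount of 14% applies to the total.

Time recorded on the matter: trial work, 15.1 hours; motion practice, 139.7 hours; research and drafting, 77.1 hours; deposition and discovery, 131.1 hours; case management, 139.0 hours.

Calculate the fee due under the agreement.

$139,230.56

Trial work: 15.1 × $610 = $9,211.00
Motion practice: 139.7 × $310 = $43,307.00
Research and drafting: 77.1 × $280 = $21,588.00
Deposition and discovery: 131.1 × $500 = $65,550.00
Case management: 139.0 × $160 = $22,240.00
Subtotal: $161,896.00
Less 14% discount: −$22,665.44
Total: $161,896.00 − $22,665.44 = $139,230.56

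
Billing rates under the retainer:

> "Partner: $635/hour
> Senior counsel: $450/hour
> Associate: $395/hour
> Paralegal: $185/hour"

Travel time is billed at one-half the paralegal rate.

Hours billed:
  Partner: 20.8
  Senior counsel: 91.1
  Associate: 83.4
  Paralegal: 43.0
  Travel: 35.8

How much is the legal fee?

$98,412.50

Partner: 20.8 × $635 = $13,208.00
Senior counsel: 91.1 × $450 = $40,995.00
Associate: 83.4 × $395 = $32,943.00
Paralegal: 43.0 × $185 = $7,955.00
Subtotal: $13,208.00 + $40,995.00 + $32,943.00 + $7,955.00 = $95,101.00
Travel: 35.8 × ($185 ÷ 2) = 35.8 × $92.50 = $3,311.50
Total: $95,101.00 + $3,311.50 = $98,412.50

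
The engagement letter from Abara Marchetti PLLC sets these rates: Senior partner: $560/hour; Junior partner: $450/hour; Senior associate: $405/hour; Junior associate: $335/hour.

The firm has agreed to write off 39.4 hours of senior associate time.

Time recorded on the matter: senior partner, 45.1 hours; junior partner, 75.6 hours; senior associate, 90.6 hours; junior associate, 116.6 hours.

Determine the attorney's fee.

Senior partner: 45.1 × $560 = $25,256.00
Junior partner: 75.6 × $450 = $34,020.00
Senior associate: 90.6 × $405 = $36,693.00
Junior associate: 116.6 × $335 = $39,061.00
Subtotal: $135,030.00
Write-off: 39.4 × $405 = $15,957.00
Total: $135,030.00 − $15,957.00 = $119,073.00

$119,073.00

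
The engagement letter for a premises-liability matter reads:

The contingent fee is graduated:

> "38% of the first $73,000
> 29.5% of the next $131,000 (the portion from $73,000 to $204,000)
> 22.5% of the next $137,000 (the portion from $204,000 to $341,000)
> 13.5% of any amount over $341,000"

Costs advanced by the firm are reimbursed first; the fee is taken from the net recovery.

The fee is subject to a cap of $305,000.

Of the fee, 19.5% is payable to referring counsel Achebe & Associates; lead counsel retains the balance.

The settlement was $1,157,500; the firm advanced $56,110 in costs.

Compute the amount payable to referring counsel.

$38,973.22

Fee base (net of costs): $1,157,500 − $56,110 = $1,101,390
First $73,000 at 38% = $27,740.00
Next $131,000 at 29.5% = $38,645.00
Next $137,000 at 22.5% = $30,825.00
Remaining $760,390 at 13.5% = $102,652.65
Fee: $27,740.00 + $38,645.00 + $30,825.00 + $102,652.65 = $199,862.65
$199,862.65 is under the $305,000 cap.
Referral share: 19.5% of $199,862.65 = $38,973.22; lead counsel retains $199,862.65 − $38,973.22 = $160,889.43.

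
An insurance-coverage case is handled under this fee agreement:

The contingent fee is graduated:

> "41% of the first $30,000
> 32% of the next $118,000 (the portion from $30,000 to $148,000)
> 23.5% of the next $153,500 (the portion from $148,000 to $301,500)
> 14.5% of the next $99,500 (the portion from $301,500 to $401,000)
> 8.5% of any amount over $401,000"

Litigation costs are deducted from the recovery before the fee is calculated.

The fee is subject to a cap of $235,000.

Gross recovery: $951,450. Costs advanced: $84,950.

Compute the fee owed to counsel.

Fee base (net of costs): $951,450 − $84,950 = $866,500
First $30,000 at 41% = $12,300.00
Next $118,000 at 32% = $37,760.00
Next $153,500 at 23.5% = $36,072.50
Next $99,500 at 14.5% = $14,427.50
Remaining $465,500 at 8.5% = $39,567.50
Fee: $12,300.00 + $37,760.00 + $36,072.50 + $14,427.50 + $39,567.50 = $140,127.50
$140,127.50 is under the $235,000 cap.

$140,127.50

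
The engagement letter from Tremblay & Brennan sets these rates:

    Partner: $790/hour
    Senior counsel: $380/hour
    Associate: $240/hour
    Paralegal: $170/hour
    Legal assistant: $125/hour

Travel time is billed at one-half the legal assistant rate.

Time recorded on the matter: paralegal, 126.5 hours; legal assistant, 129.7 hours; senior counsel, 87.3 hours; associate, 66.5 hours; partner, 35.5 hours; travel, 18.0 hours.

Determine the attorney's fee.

Partner: 35.5 × $790 = $28,045.00
Senior counsel: 87.3 × $380 = $33,174.00
Associate: 66.5 × $240 = $15,960.00
Paralegal: 126.5 × $170 = $21,505.00
Legal assistant: 129.7 × $125 = $16,212.50
Subtotal: $28,045.00 + $33,174.00 + $15,960.00 + $21,505.00 + $16,212.50 = $114,896.50
Travel: 18.0 × ($125 ÷ 2) = 18.0 × $62.50 = $1,125.00
Total: $114,896.50 + $1,125.00 = $116,021.50

$116,021.50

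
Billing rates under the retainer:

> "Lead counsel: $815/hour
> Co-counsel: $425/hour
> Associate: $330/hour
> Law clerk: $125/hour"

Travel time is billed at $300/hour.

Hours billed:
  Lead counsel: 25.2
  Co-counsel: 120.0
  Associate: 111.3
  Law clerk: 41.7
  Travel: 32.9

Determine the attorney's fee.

Lead counsel: 25.2 × $815 = $20,538.00
Co-counsel: 120.0 × $425 = $51,000.00
Associate: 111.3 × $330 = $36,729.00
Law clerk: 41.7 × $125 = $5,212.50
Subtotal: $20,538.00 + $51,000.00 + $36,729.00 + $5,212.50 = $113,479.50
Travel: 32.9 × $300 = $9,870.00
Total: $113,479.50 + $9,870.00 = $123,349.50

$123,349.50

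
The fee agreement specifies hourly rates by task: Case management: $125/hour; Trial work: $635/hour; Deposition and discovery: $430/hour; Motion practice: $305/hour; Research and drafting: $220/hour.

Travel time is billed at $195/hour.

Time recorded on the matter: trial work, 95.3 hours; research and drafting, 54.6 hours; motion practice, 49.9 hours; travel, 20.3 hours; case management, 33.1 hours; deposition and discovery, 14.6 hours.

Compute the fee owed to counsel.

$102,121.00

Case management: 33.1 × $125 = $4,137.50
Trial work: 95.3 × $635 = $60,515.50
Deposition and discovery: 14.6 × $430 = $6,278.00
Motion practice: 49.9 × $305 = $15,219.50
Research and drafting: 54.6 × $220 = $12,012.00
Subtotal: $4,137.50 + $60,515.50 + $6,278.00 + $15,219.50 + $12,012.00 = $98,162.50
Travel: 20.3 × $195 = $3,958.50
Total: $98,162.50 + $3,958.50 = $102,121.00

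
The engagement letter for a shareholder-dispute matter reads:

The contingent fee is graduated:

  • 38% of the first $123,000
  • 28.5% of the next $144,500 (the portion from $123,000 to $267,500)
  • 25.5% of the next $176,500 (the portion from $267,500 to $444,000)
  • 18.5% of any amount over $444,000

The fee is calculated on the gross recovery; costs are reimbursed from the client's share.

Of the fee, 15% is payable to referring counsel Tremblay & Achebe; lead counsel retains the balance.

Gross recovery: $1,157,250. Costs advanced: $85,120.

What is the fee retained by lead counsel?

Fee base is the gross recovery, $1,157,250; costs are reimbursed separately.
First $123,000 at 38% = $46,740.00
Next $144,500 at 28.5% = $41,182.50
Next $176,500 at 25.5% = $45,007.50
Remaining $713,250 at 18.5% = $131,951.25
Fee: $46,740.00 + $41,182.50 + $45,007.50 + $131,951.25 = $264,881.25
Referral share: 15% of $264,881.25 = $39,732.19; lead counsel retains $264,881.25 − $39,732.19 = $225,149.06.

$225,149.06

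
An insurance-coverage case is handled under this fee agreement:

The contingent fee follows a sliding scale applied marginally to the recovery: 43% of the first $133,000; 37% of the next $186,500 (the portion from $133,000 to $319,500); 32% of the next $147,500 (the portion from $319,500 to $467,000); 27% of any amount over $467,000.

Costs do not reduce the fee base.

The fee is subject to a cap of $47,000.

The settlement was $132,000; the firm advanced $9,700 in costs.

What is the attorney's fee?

$47,000.00

Fee base is the gross recovery, $132,000; costs are reimbursed separately.
First $132,000 at 43% = $56,760.00
$56,760.00 exceeds the $47,000 cap, so the fee is capped at $47,000.00.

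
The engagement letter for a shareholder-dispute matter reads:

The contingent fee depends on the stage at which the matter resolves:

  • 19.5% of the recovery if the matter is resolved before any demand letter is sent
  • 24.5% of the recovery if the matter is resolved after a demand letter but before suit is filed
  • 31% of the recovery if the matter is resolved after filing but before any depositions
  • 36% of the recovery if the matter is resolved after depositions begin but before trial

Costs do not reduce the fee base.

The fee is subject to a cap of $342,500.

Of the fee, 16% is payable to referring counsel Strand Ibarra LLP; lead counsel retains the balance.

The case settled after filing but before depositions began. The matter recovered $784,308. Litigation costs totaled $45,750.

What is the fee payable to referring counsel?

$38,901.68

Fee base is the gross recovery, $784,308; costs are reimbursed separately.
The matter settled after filing but before depositions began, so the 31% rate applies.
$784,308 × 31% = $243,135.48
$243,135.48 is under the $342,500 cap.
Referral share: 16% of $243,135.48 = $38,901.68; lead counsel retains $243,135.48 − $38,901.68 = $204,233.80.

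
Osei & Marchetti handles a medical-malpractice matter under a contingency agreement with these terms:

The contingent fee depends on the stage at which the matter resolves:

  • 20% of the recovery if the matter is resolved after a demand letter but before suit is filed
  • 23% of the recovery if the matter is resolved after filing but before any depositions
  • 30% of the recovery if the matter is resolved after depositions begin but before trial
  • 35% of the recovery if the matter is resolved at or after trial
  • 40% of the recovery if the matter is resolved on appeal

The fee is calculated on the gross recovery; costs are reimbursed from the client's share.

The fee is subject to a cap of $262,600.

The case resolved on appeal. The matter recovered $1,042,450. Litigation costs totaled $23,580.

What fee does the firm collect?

$262,600.00

Fee base is the gross recovery, $1,042,450; costs are reimbursed separately.
The matter resolved on appeal, so the 40% rate applies.
$1,042,450 × 40% = $416,980.00
$416,980.00 exceeds the $262,600 cap, so the fee is capped at $262,600.00.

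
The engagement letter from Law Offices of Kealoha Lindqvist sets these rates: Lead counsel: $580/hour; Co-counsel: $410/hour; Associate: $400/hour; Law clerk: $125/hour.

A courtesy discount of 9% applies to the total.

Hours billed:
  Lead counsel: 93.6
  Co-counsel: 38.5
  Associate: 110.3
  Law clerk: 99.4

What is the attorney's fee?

$115,222.38

Lead counsel: 93.6 × $580 = $54,288.00
Co-counsel: 38.5 × $410 = $15,785.00
Associate: 110.3 × $400 = $44,120.00
Law clerk: 99.4 × $125 = $12,425.00
Subtotal: $126,618.00
Less 9% discount: −$11,395.62
Total: $126,618.00 − $11,395.62 = $115,222.38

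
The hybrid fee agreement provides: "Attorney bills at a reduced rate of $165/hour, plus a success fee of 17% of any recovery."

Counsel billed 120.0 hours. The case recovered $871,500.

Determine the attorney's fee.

Hourly: 120.0 × $165 = $19,800.00
Success fee: 17% of $871,500 = $148,155.00
Total: $19,800.00 + $148,155.00 = $167,955.00

$167,955.00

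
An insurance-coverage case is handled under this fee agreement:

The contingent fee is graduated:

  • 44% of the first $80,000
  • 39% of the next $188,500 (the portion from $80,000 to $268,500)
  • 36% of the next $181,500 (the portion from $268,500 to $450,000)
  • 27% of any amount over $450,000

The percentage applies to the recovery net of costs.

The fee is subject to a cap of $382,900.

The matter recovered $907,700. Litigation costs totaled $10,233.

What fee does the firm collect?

$294,871.09

Fee base (net of costs): $907,700 − $10,233 = $897,467
First $80,000 at 44% = $35,200.00
Next $188,500 at 39% = $73,515.00
Next $181,500 at 36% = $65,340.00
Remaining $447,467 at 27% = $120,816.09
Fee: $35,200.00 + $73,515.00 + $65,340.00 + $120,816.09 = $294,871.09
$294,871.09 is under the $382,900 cap.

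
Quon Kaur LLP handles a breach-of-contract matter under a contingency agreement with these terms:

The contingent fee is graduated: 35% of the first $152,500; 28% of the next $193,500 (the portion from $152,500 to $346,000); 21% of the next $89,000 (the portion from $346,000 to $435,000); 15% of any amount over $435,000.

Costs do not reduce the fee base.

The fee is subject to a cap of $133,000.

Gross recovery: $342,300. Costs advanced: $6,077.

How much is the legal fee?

$106,519.00

Fee base is the gross recovery, $342,300; costs are reimbursed separately.
First $152,500 at 35% = $53,375.00
Remaining $189,800 at 28% = $53,144.00
Fee: $53,375.00 + $53,144.00 = $106,519.00
$106,519.00 is under the $133,000 cap.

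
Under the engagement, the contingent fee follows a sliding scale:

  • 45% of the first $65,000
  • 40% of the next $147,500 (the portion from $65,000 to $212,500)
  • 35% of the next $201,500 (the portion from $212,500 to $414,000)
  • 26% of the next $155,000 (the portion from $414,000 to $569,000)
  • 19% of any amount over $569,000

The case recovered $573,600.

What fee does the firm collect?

$199,949.00

First $65,000 at 45% = $29,250.00
Next $147,500 at 40% = $59,000.00
Next $201,500 at 35% = $70,525.00
Next $155,000 at 26% = $40,300.00
Remaining $4,600 at 19% = $874.00
Fee: $29,250.00 + $59,000.00 + $70,525.00 + $40,300.00 + $874.00 = $199,949.00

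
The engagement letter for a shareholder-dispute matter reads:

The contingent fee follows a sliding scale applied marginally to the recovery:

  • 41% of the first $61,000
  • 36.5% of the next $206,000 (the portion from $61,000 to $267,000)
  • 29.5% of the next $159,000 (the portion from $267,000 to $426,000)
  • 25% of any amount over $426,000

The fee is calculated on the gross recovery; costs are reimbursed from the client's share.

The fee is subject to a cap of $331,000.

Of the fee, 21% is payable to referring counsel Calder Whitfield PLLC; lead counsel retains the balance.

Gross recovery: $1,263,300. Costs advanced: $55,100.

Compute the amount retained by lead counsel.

Fee base is the gross recovery, $1,263,300; costs are reimbursed separately.
First $61,000 at 41% = $25,010.00
Next $206,000 at 36.5% = $75,190.00
Next $159,000 at 29.5% = $46,905.00
Remaining $837,300 at 25% = $209,325.00
Fee: $25,010.00 + $75,190.00 + $46,905.00 + $209,325.00 = $356,430.00
$356,430.00 exceeds the $331,000 cap, so the fee is capped at $331,000.00.
Referral share: 21% of $331,000.00 = $69,510.00; lead counsel retains $331,000.00 − $69,510.00 = $261,490.00.

$261,490.00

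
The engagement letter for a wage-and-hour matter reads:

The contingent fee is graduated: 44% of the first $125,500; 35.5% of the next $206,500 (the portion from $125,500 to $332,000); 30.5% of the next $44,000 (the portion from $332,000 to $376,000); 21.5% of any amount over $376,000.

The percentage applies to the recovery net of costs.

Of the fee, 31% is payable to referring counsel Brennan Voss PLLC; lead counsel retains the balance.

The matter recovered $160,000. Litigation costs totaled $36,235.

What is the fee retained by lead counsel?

$37,575.05

Fee base (net of costs): $160,000 − $36,235 = $123,765
First $123,765 at 44% = $54,456.60
Referral share: 31% of $54,456.60 = $16,881.55; lead counsel retains $54,456.60 − $16,881.55 = $37,575.05.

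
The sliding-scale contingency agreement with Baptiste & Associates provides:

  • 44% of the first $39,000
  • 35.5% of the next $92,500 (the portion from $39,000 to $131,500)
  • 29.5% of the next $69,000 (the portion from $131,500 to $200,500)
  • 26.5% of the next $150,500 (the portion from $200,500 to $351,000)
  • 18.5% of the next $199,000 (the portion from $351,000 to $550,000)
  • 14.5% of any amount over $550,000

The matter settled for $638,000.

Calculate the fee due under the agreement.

First $39,000 at 44% = $17,160.00
Next $92,500 at 35.5% = $32,837.50
Next $69,000 at 29.5% = $20,355.00
Next $150,500 at 26.5% = $39,882.50
Next $199,000 at 18.5% = $36,815.00
Remaining $88,000 at 14.5% = $12,760.00
Fee: $17,160.00 + $32,837.50 + $20,355.00 + $39,882.50 + $36,815.00 + $12,760.00 = $159,810.00

$159,810.00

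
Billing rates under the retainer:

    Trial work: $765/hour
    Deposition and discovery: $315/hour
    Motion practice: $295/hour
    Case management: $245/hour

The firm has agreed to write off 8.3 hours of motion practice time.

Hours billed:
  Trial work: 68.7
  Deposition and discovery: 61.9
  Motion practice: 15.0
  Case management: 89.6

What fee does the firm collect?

Trial work: 68.7 × $765 = $52,555.50
Deposition and discovery: 61.9 × $315 = $19,498.50
Motion practice: 15.0 × $295 = $4,425.00
Case management: 89.6 × $245 = $21,952.00
Subtotal: $98,431.00
Write-off: 8.3 × $295 = $2,448.50
Total: $98,431.00 − $2,448.50 = $95,982.50

$95,982.50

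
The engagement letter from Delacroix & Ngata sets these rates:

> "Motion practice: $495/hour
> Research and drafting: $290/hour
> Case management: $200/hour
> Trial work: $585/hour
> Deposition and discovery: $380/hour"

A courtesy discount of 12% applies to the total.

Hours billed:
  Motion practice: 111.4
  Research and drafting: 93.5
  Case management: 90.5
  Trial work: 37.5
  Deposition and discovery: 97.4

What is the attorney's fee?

Motion practice: 111.4 × $495 = $55,143.00
Research and drafting: 93.5 × $290 = $27,115.00
Case management: 90.5 × $200 = $18,100.00
Trial work: 37.5 × $585 = $21,937.50
Deposition and discovery: 97.4 × $380 = $37,012.00
Subtotal: $159,307.50
Less 12% discount: −$19,116.90
Total: $159,307.50 − $19,116.90 = $140,190.60

$140,190.60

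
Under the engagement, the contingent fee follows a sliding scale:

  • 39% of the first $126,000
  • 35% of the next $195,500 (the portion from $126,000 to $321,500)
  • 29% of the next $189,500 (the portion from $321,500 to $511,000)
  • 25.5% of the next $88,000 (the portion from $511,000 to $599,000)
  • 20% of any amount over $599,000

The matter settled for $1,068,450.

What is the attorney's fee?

$288,850.00

First $126,000 at 39% = $49,140.00
Next $195,500 at 35% = $68,425.00
Next $189,500 at 29% = $54,955.00
Next $88,000 at 25.5% = $22,440.00
Remaining $469,450 at 20% = $93,890.00
Fee: $49,140.00 + $68,425.00 + $54,955.00 + $22,440.00 + $93,890.00 = $288,850.00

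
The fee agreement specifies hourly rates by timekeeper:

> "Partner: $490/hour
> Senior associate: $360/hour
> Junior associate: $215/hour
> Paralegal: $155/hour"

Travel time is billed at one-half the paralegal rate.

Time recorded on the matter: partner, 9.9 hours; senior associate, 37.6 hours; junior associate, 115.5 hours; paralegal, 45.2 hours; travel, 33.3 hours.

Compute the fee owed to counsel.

Partner: 9.9 × $490 = $4,851.00
Senior associate: 37.6 × $360 = $13,536.00
Junior associate: 115.5 × $215 = $24,832.50
Paralegal: 45.2 × $155 = $7,006.00
Subtotal: $4,851.00 + $13,536.00 + $24,832.50 + $7,006.00 = $50,225.50
Travel: 33.3 × ($155 ÷ 2) = 33.3 × $77.50 = $2,580.75
Total: $50,225.50 + $2,580.75 = $52,806.25

$52,806.25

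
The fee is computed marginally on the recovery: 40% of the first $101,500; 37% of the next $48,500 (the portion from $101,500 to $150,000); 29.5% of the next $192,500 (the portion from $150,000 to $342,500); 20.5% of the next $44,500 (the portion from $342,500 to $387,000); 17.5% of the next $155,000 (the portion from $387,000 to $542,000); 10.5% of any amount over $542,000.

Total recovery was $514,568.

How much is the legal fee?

$146,779.40

First $101,500 at 40% = $40,600.00
Next $48,500 at 37% = $17,945.00
Next $192,500 at 29.5% = $56,787.50
Next $44,500 at 20.5% = $9,122.50
Remaining $127,568 at 17.5% = $22,324.40
Fee: $40,600.00 + $17,945.00 + $56,787.50 + $9,122.50 + $22,324.40 = $146,779.40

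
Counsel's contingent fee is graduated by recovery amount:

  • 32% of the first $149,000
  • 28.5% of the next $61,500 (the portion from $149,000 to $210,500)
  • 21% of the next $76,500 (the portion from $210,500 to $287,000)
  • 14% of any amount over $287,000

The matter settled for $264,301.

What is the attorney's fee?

$76,505.71

First $149,000 at 32% = $47,680.00
Next $61,500 at 28.5% = $17,527.50
Remaining $53,801 at 21% = $11,298.21
Fee: $47,680.00 + $17,527.50 + $11,298.21 = $76,505.71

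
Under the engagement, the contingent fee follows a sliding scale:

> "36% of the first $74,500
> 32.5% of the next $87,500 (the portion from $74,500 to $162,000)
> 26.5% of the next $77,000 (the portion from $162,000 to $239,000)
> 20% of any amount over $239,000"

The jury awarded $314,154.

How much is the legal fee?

First $74,500 at 36% = $26,820.00
Next $87,500 at 32.5% = $28,437.50
Next $77,000 at 26.5% = $20,405.00
Remaining $75,154 at 20% = $15,030.80
Fee: $26,820.00 + $28,437.50 + $20,405.00 + $15,030.80 = $90,693.30

$90,693.30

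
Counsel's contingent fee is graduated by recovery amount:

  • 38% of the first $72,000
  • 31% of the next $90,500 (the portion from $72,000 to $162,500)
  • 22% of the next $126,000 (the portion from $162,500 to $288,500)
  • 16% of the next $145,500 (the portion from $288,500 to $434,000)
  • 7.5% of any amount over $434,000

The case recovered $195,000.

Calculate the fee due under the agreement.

First $72,000 at 38% = $27,360.00
Next $90,500 at 31% = $28,055.00
Remaining $32,500 at 22% = $7,150.00
Fee: $27,360.00 + $28,055.00 + $7,150.00 = $62,565.00

$62,565.00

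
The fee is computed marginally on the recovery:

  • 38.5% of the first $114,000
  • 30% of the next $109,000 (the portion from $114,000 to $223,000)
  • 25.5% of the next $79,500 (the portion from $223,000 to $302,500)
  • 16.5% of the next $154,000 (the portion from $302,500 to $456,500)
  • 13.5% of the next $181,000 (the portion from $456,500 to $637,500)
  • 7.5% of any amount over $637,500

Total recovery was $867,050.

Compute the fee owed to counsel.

$163,923.75

First $114,000 at 38.5% = $43,890.00
Next $109,000 at 30% = $32,700.00
Next $79,500 at 25.5% = $20,272.50
Next $154,000 at 16.5% = $25,410.00
Next $181,000 at 13.5% = $24,435.00
Remaining $229,550 at 7.5% = $17,216.25
Fee: $43,890.00 + $32,700.00 + $20,272.50 + $25,410.00 + $24,435.00 + $17,216.25 = $163,923.75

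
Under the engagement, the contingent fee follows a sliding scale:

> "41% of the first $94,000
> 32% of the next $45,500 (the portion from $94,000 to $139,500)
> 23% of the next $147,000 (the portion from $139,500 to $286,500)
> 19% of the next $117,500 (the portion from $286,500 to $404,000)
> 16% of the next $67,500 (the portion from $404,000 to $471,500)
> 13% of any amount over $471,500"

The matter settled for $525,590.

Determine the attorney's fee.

First $94,000 at 41% = $38,540.00
Next $45,500 at 32% = $14,560.00
Next $147,000 at 23% = $33,810.00
Next $117,500 at 19% = $22,325.00
Next $67,500 at 16% = $10,800.00
Remaining $54,090 at 13% = $7,031.70
Fee: $38,540.00 + $14,560.00 + $33,810.00 + $22,325.00 + $10,800.00 + $7,031.70 = $127,066.70

$127,066.70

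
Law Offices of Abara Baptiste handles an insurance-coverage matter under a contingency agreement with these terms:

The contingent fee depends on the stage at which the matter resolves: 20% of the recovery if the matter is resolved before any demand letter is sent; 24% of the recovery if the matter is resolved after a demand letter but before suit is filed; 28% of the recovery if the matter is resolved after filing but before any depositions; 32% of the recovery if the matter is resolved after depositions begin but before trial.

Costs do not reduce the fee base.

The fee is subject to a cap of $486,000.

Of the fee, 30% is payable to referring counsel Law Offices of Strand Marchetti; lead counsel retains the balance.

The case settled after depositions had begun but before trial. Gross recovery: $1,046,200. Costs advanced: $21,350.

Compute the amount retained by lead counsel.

Fee base is the gross recovery, $1,046,200; costs are reimbursed separately.
The matter settled after depositions had begun but before trial, so the 32% rate applies.
$1,046,200 × 32% = $334,784.00
$334,784.00 is under the $486,000 cap.
Referral share: 30% of $334,784.00 = $100,435.20; lead counsel retains $334,784.00 − $100,435.20 = $234,348.80.

$234,348.80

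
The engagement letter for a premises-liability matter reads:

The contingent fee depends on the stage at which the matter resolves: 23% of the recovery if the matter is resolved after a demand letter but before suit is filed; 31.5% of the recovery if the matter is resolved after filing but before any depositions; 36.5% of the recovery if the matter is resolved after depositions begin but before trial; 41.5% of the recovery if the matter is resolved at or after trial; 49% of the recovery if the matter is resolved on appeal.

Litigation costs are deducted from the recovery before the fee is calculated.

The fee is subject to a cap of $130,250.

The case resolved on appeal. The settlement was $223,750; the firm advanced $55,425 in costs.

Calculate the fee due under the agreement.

$82,479.25

Fee base (net of costs): $223,750 − $55,425 = $168,325
The matter resolved on appeal, so the 49% rate applies.
$168,325 × 49% = $82,479.25
$82,479.25 is under the $130,250 cap.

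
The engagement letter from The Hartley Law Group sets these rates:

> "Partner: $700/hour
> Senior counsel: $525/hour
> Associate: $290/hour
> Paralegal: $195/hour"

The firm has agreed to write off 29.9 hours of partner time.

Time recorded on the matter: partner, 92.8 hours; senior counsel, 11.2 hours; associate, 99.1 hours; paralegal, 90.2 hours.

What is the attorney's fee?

$96,238.00

Partner: 92.8 × $700 = $64,960.00
Senior counsel: 11.2 × $525 = $5,880.00
Associate: 99.1 × $290 = $28,739.00
Paralegal: 90.2 × $195 = $17,589.00
Subtotal: $117,168.00
Write-off: 29.9 × $700 = $20,930.00
Total: $117,168.00 − $20,930.00 = $96,238.00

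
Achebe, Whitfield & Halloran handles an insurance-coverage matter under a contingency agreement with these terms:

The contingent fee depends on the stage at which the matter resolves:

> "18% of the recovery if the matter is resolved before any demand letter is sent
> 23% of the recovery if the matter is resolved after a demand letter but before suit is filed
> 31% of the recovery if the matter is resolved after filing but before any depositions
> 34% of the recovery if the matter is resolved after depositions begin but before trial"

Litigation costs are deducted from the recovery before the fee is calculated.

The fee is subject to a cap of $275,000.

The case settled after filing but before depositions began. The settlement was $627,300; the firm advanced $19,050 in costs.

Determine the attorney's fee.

$188,557.50

Fee base (net of costs): $627,300 − $19,050 = $608,250
The matter settled after filing but before depositions began, so the 31% rate applies.
$608,250 × 31% = $188,557.50
$188,557.50 is under the $275,000 cap.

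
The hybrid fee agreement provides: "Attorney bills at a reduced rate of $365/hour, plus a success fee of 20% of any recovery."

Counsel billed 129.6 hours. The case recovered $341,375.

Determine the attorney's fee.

Hourly: 129.6 × $365 = $47,304.00
Success fee: 20% of $341,375 = $68,275.00
Total: $47,304.00 + $68,275.00 = $115,579.00

$115,579.00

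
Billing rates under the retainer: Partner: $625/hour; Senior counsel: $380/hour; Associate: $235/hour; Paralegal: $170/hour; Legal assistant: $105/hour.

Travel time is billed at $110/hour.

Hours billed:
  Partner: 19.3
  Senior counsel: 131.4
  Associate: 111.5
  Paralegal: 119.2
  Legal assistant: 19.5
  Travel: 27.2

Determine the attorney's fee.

$113,500.50

Partner: 19.3 × $625 = $12,062.50
Senior counsel: 131.4 × $380 = $49,932.00
Associate: 111.5 × $235 = $26,202.50
Paralegal: 119.2 × $170 = $20,264.00
Legal assistant: 19.5 × $105 = $2,047.50
Subtotal: $12,062.50 + $49,932.00 + $26,202.50 + $20,264.00 + $2,047.50 = $110,508.50
Travel: 27.2 × $110 = $2,992.00
Total: $110,508.50 + $2,992.00 = $113,500.50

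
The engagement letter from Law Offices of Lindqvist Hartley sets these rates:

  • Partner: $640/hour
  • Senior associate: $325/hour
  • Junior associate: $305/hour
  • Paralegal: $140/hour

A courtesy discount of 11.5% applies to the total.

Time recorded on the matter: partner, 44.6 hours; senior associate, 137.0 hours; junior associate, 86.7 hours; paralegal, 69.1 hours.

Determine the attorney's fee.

$96,630.05

Partner: 44.6 × $640 = $28,544.00
Senior associate: 137.0 × $325 = $44,525.00
Junior associate: 86.7 × $305 = $26,443.50
Paralegal: 69.1 × $140 = $9,674.00
Subtotal: $109,186.50
Less 11.5% discount: −$12,556.45
Total: $109,186.50 − $12,556.45 = $96,630.05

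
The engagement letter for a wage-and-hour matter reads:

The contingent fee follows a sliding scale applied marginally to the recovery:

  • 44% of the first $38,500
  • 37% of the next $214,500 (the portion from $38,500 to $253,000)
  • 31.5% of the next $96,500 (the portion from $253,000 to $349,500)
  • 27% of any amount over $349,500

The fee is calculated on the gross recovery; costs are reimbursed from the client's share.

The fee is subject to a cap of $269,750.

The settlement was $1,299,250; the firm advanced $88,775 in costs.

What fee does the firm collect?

$269,750.00

Fee base is the gross recovery, $1,299,250; costs are reimbursed separately.
First $38,500 at 44% = $16,940.00
Next $214,500 at 37% = $79,365.00
Next $96,500 at 31.5% = $30,397.50
Remaining $949,750 at 27% = $256,432.50
Fee: $16,940.00 + $79,365.00 + $30,397.50 + $256,432.50 = $383,135.00
$383,135.00 exceeds the $269,750 cap, so the fee is capped at $269,750.00.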